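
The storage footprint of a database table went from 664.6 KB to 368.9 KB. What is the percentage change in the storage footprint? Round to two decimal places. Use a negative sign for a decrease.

Change: 368.9 − 664.6 = -295.7.
Relative to the original: -295.7 ÷ 664.6 ≈ -44.49%.

-44.49%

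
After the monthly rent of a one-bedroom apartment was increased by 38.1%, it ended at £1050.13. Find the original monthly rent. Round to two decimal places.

£760.41

The overall multiplier applied was 1.381.
So the original monthly rent was £1050.13 ÷ 1.381 ≈ £760.41.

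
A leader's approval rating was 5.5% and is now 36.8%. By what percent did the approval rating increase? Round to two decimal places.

The change is 36.8 − 5.5 = 31.3 percentage points.
Relative to the original 5.5%, that is 31.3 ÷ 5.5 ≈ 569.09%.
So the approval rating rose by 569.09%.

569.09%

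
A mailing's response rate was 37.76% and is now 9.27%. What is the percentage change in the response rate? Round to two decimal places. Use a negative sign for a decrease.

-75.45%

The change is 9.27 − 37.76 = -28.49 percentage points.
Relative to the original 37.76%, that is -28.49 ÷ 37.76 ≈ -75.45%.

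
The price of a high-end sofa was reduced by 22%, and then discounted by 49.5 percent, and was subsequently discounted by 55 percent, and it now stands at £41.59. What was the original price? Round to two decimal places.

The overall multiplier applied was 0.78 × 0.505 × 0.45 = 0.177255.
So the original price was £41.59 ÷ 0.177255 ≈ £234.63.

£234.63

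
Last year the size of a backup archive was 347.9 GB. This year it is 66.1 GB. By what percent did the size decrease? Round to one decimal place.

Change: 66.1 − 347.9 = -281.8.
Relative to the original: -281.8 ÷ 347.9 ≈ -81.0%.
So the size decreased by 81.0%.

81.0%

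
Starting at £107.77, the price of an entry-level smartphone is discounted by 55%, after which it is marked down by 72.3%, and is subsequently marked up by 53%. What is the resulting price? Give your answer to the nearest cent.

Each change multiplies by a factor: 0.45 × 0.277 × 1.53 = 0.1907145.
£107.77 × 0.1907145 = £20.553301665 ≈ £20.55.

£20.55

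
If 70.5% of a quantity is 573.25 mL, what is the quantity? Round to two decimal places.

573.25 mL ÷ 0.705 ≈ 813.12 mL.

813.12 mL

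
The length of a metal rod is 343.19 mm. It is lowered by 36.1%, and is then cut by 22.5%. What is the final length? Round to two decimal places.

Each change multiplies by a factor: 0.639 × 0.775 = 0.495225.
343.19 × 0.495225 = 169.95626775 ≈ 169.96.

169.96 mm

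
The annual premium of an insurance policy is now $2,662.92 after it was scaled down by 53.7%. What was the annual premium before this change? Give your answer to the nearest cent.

The overall multiplier applied was 0.463.
So the original annual premium was $2,662.92 ÷ 0.463 ≈ $5,751.45.

$5,751.45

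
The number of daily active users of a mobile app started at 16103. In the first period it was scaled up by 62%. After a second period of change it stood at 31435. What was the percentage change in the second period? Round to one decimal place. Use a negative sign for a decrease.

After the first period: 16103 × 1.62 = 26086.86.
Second-period multiplier: 31435 ÷ 26086.86 ≈ 1.20501.
That is a change of 20.5%.

20.5%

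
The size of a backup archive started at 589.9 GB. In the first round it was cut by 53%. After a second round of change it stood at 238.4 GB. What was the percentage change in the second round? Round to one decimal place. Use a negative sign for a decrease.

After the first round: 589.9 × 0.47 = 277.253.
Second-round multiplier: 238.4 ÷ 277.253 ≈ 0.85986.
That is a change of -14.0%.

-14.0%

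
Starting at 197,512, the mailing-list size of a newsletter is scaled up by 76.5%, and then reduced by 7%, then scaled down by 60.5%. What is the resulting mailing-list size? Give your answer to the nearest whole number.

128,061

Each change multiplies by a factor: 1.765 × 0.93 × 0.395 = 0.64837275.
197,512 × 0.64837275 = 128061.398598 ≈ 128,061.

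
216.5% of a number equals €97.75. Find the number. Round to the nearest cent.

€97.75 ÷ 2.165 ≈ €45.15.

€45.15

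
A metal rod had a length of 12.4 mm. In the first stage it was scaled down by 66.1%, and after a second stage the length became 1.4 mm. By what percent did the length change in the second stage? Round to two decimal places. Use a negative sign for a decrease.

After the first stage: 12.4 × 0.339 = 4.2036.
Second-stage multiplier: 1.4 ÷ 4.2036 ≈ 0.333048.
That is a change of -66.70%.

-66.70%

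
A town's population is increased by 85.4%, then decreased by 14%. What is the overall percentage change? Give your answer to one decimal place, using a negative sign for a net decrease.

The combined multiplier is 1.854 × 0.86 = 1.59444.
That corresponds to an increase of 59.4%.

59.4%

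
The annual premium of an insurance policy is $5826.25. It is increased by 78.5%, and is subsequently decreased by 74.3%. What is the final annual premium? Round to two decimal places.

78.5% increase: $5826.25 × 1.785 = $10399.85625.
After the 74.3% decrease: $10399.85625 × 0.257 = $2672.76305625 ≈ $2672.76.

$2672.76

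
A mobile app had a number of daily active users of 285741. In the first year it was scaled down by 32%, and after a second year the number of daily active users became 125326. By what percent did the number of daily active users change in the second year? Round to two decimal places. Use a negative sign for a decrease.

After the first year: 285741 × 0.68 = 194303.88.
Second-year multiplier: 125326 ÷ 194303.88 ≈ 0.645.
That is a change of -35.50%.

-35.50%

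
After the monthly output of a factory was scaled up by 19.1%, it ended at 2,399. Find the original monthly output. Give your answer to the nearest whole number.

2,014

The overall multiplier applied was 1.191.
So the original monthly output was 2,399 ÷ 1.191 ≈ 2,014.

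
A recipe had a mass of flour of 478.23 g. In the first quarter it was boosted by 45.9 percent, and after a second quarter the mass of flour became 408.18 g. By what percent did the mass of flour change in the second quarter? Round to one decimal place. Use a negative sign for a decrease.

After the first quarter: 478.23 × 1.459 = 697.73757.
Second-quarter multiplier: 408.18 ÷ 697.73757 ≈ 0.58501.
That is a change of -41.5%.

-41.5%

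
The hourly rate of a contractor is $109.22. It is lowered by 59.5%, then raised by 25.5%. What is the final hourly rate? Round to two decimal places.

$55.51

Each change multiplies by a factor: 0.405 × 1.255 = 0.508275.
$109.22 × 0.508275 = $55.5137955 ≈ $55.51.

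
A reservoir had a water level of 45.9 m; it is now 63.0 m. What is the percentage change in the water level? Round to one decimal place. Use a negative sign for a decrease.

37.3%

Change: 63.0 − 45.9 = 17.1.
Relative to the original: 17.1 ÷ 45.9 ≈ 37.3%.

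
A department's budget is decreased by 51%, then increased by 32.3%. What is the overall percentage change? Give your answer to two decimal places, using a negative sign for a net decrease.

-35.17%

A 51% decrease multiplies by 0.49.
Then a 32.3% increase: 0.49 × 1.323 = 0.64827.
Overall factor 0.64827, i.e. -35.17%.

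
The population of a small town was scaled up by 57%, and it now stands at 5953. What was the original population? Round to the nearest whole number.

The overall multiplier applied was 1.57.
So the original population was 5953 ÷ 1.57 ≈ 3792.

3792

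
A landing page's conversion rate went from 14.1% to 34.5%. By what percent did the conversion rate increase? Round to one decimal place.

144.7%

The change is 34.5 − 14.1 = 20.4 percentage points.
Relative to the original 14.1%, that is 20.4 ÷ 14.1 ≈ 144.7%.
So the conversion rate rose by 144.7%.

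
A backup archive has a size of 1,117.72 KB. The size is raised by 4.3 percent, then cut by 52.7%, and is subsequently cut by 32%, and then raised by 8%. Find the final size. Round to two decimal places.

404.96 KB

4.3% increase: 1,117.72 × 1.043 = 1165.78196.
After the 52.7% decrease: 1165.78196 × 0.473 = 551.41486708.
32% decrease: 551.41486708 × 0.68 = 374.9621096144.
8% increase: 374.9621096144 × 1.08 = 404.959078383552 ≈ 404.96.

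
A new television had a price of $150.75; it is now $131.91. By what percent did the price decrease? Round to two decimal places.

12.50%

Change: $131.91 − $150.75 = -$18.84.
Relative to the original: -$18.84 ÷ $150.75 ≈ -12.50%.
So the price decreased by 12.50%.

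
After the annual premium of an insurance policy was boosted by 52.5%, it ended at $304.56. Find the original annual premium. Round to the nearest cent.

$199.71

The overall multiplier applied was 1.525.
So the original annual premium was $304.56 ÷ 1.525 ≈ $199.71.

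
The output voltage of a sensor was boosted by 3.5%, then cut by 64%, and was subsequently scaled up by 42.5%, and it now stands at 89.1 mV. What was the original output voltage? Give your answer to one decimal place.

Undoing the 42.5% increase: 89.1 ÷ 1.425 ≈ 62.526316.
Undoing the 64% decrease: 62.526316 ÷ 0.36 ≈ 173.684211.
Undoing the 3.5% increase: 173.684211 ÷ 1.035 ≈ 167.8 mV.

167.8 mV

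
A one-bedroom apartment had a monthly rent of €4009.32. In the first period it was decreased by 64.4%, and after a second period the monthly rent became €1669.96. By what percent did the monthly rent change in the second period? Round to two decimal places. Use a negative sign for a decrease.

17.00%

After the first period: €4009.32 × 0.356 = €1427.31792.
Second-period multiplier: €1669.96 ÷ €1427.31792 ≈ 1.169999.
That is a change of 17.00%.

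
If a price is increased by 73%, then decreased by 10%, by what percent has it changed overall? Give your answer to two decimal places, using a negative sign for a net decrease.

A 73% increase multiplies by 1.73.
Then a 10% decrease: 1.73 × 0.9 = 1.557.
Overall factor 1.557, i.e. 55.70%.

55.70%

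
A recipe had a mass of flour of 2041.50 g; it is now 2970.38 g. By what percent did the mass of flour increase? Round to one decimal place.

45.5%

Change: 2970.38 − 2041.50 = 928.88.
Relative to the original: 928.88 ÷ 2041.50 ≈ 45.5%.
So the mass of flour increased by 45.5%.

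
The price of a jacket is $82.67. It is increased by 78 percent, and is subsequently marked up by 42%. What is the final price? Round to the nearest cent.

$208.96

Each change multiplies by a factor: 1.78 × 1.42 = 2.5276.
$82.67 × 2.5276 = $208.956692 ≈ $208.96.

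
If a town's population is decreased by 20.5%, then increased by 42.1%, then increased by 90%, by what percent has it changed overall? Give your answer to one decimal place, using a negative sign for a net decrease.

The combined multiplier is 0.795 × 1.421 × 1.9 = 2.1464205.
That corresponds to an increase of 114.6%.

114.6%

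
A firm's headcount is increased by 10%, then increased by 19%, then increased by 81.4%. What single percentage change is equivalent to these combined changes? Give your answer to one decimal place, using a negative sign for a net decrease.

The combined multiplier is 1.1 × 1.19 × 1.814 = 2.374526.
That corresponds to an increase of 137.5%.

137.5%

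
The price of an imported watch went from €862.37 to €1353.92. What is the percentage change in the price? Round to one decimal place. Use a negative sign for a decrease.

57.0%

Change: €1353.92 − €862.37 = €491.55.
Relative to the original: €491.55 ÷ €862.37 ≈ 57.0%.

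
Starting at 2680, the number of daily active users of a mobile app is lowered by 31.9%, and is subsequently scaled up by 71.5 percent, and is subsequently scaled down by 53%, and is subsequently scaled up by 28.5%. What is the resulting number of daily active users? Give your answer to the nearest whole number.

1890

Apply the 31.9% decrease: 2680 × 0.681 = 1825.08.
71.5% increase: 1825.08 × 1.715 = 3130.0122.
Apply the 53% decrease: 3130.0122 × 0.47 = 1471.105734.
28.5% increase: 1471.105734 × 1.285 = 1890.37086819 ≈ 1890.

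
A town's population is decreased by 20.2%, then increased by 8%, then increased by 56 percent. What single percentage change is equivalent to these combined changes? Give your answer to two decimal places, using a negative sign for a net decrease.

A 20.2% decrease multiplies by 0.798.
Then an 8% increase: 0.798 × 1.08 = 0.86184.
Then a 56% increase: 0.86184 × 1.56 = 1.3444704.
Overall factor 1.3444704, i.e. 34.45%.

34.45%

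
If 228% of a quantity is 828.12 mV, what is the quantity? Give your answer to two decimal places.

828.12 mV ÷ 2.28 ≈ 363.21 mV.

363.21 mV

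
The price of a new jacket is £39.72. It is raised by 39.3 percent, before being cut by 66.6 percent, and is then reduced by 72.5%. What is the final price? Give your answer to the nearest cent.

Apply the 39.3% increase: £39.72 × 1.393 = £55.32996.
Apply the 66.6% decrease: £55.32996 × 0.334 = £18.48020664.
After the 72.5% decrease: £18.48020664 × 0.275 = £5.082056826 ≈ £5.08.

£5.08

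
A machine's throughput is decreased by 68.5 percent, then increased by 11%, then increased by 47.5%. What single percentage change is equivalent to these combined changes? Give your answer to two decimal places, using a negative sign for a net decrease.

-48.43%

The combined multiplier is 0.315 × 1.11 × 1.475 = 0.51573375.
That corresponds to a decrease of 48.43%.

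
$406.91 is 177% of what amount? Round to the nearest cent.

$229.89

$406.91 ÷ 1.77 ≈ $229.89.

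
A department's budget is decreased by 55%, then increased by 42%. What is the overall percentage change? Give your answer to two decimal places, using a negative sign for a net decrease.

-36.10%

A 55% decrease multiplies by 0.45.
Then a 42% increase: 0.45 × 1.42 = 0.639.
Overall factor 0.639, i.e. -36.10%.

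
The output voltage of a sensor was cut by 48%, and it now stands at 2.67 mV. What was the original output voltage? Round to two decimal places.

5.13 mV

The overall multiplier applied was 0.52.
So the original output voltage was 2.67 ÷ 0.52 ≈ 5.13 mV.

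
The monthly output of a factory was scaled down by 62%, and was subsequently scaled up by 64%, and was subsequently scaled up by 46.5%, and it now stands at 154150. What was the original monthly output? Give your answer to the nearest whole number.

168841

The overall multiplier applied was 0.38 × 1.64 × 1.465 = 0.912988.
So the original monthly output was 154150 ÷ 0.912988 ≈ 168841.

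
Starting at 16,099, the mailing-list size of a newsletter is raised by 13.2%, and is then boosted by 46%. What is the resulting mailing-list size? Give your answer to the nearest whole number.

Each change multiplies by a factor: 1.132 × 1.46 = 1.65272.
16,099 × 1.65272 = 26607.13928 ≈ 26,607.

26,607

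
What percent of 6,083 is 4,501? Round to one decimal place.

4,501 ÷ 6,083 ≈ 74.0%.

74.0%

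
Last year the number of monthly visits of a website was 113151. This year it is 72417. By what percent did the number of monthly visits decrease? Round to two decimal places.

36.00%

Change: 72417 − 113151 = -40734.
Relative to the original: -40734 ÷ 113151 ≈ -36.00%.
So the number of monthly visits decreased by 36.00%.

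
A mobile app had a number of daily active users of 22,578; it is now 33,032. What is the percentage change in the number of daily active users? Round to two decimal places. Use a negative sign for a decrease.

46.30%

Change: 33,032 − 22,578 = 10,454.
Relative to the original: 10,454 ÷ 22,578 ≈ 46.30%.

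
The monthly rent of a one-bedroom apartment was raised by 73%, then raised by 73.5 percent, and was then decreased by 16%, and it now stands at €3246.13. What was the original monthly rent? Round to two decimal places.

The overall multiplier applied was 1.73 × 1.735 × 0.84 = 2.521302.
So the original monthly rent was €3246.13 ÷ 2.521302 ≈ €1287.48.

€1287.48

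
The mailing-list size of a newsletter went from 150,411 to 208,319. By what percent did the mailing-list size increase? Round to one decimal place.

38.5%

Change: 208,319 − 150,411 = 57,908.
Relative to the original: 57,908 ÷ 150,411 ≈ 38.5%.
So the mailing-list size increased by 38.5%.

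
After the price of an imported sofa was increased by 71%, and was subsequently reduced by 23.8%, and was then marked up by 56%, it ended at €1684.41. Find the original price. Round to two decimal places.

Undoing the 56% increase: €1684.41 ÷ 1.56 = €1079.75.
Undoing the 23.8% decrease: €1079.75 ÷ 0.762 ≈ €1416.994751.
Undoing the 71% increase: €1416.994751 ÷ 1.71 ≈ €828.65.

€828.65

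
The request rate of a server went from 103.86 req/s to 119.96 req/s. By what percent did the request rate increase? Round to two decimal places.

Change: 119.96 − 103.86 = 16.10.
Relative to the original: 16.10 ÷ 103.86 ≈ 15.50%.
So the request rate increased by 15.50%.

15.50%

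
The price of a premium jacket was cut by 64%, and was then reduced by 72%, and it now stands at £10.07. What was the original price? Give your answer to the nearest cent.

Undoing the 72% decrease: £10.07 ÷ 0.28 ≈ £35.964286.
Undoing the 64% decrease: £35.964286 ÷ 0.36 ≈ £99.90.

£99.90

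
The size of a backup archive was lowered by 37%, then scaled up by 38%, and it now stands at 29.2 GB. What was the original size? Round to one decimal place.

The overall multiplier applied was 0.63 × 1.38 = 0.8694.
So the original size was 29.2 ÷ 0.8694 ≈ 33.6 GB.

33.6 GB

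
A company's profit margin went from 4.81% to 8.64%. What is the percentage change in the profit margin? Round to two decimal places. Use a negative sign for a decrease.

79.63%

The change is 8.64 − 4.81 = 3.83 percentage points.
Relative to the original 4.81%, that is 3.83 ÷ 4.81 ≈ 79.63%.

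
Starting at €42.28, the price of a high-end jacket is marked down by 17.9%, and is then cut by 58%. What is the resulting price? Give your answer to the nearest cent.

17.9% decrease: €42.28 × 0.821 = €34.71188.
58% decrease: €34.71188 × 0.42 = €14.5789896 ≈ €14.58.

€14.58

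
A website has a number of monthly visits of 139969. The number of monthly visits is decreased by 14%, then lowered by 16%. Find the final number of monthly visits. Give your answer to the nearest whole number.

14% decrease: 139969 × 0.86 = 120373.34.
Apply the 16% decrease: 120373.34 × 0.84 = 101113.6056 ≈ 101114.

101114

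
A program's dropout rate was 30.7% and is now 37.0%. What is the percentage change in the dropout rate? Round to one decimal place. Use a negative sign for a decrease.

20.5%

The change is 37.0 − 30.7 = 6.3 percentage points.
Relative to the original 30.7%, that is 6.3 ÷ 30.7 ≈ 20.5%.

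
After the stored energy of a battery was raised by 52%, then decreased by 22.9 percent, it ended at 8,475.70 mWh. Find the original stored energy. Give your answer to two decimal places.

Undoing the 22.9% decrease: 8,475.70 ÷ 0.771 ≈ 10993.125811.
Undoing the 52% increase: 10993.125811 ÷ 1.52 ≈ 7,232.32 mWh.

7,232.32 mWh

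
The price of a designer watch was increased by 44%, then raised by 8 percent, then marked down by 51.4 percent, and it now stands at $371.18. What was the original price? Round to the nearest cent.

$491.09

The overall multiplier applied was 1.44 × 1.08 × 0.486 = 0.7558272.
So the original price was $371.18 ÷ 0.7558272 ≈ $491.09.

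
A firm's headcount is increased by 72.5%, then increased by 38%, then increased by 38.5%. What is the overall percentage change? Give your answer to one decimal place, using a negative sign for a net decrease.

The combined multiplier is 1.725 × 1.38 × 1.385 = 3.2969925.
That corresponds to an increase of 229.7%.

229.7%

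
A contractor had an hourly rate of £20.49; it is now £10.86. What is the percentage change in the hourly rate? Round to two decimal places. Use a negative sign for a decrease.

Change: £10.86 − £20.49 = -£9.63.
Relative to the original: -£9.63 ÷ £20.49 ≈ -47.00%.

-47.00%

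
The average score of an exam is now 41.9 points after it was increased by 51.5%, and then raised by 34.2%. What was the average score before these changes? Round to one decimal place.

The overall multiplier applied was 1.515 × 1.342 = 2.03313.
So the original average score was 41.9 ÷ 2.03313 ≈ 20.6 points.

20.6 points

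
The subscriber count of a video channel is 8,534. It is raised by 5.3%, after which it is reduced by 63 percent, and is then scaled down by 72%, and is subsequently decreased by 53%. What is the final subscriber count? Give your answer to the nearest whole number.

Each change multiplies by a factor: 1.053 × 0.37 × 0.28 × 0.47 = 0.051272676.
8,534 × 0.051272676 = 437.561016984 ≈ 438.

438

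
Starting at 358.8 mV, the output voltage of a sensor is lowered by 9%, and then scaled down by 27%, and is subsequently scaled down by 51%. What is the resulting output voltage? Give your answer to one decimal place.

Each change multiplies by a factor: 0.91 × 0.73 × 0.49 = 0.325507.
358.8 × 0.325507 = 116.7919116 ≈ 116.8.

116.8 mV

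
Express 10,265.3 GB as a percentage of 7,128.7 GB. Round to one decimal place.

144.0%

10,265.3 GB ÷ 7,128.7 GB ≈ 144.0%.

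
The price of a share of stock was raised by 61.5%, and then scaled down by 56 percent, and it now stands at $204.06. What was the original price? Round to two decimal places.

$287.17

The overall multiplier applied was 1.615 × 0.44 = 0.7106.
So the original price was $204.06 ÷ 0.7106 ≈ $287.17.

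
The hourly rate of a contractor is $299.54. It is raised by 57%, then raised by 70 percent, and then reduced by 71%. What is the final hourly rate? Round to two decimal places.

$231.85

After the 57% increase: $299.54 × 1.57 = $470.2778.
After the 70% increase: $470.2778 × 1.7 = $799.47226.
Apply the 71% decrease: $799.47226 × 0.29 = $231.8469554 ≈ $231.85.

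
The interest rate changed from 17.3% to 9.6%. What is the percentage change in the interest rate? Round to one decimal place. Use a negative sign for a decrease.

-44.5%

The change is 9.6 − 17.3 = -7.7 percentage points.
Relative to the original 17.3%, that is -7.7 ÷ 17.3 ≈ -44.5%.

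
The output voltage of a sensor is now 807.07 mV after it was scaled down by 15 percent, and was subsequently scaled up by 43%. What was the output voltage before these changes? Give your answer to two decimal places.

663.98 mV

Undoing the 43% increase: 807.07 ÷ 1.43 ≈ 564.384615.
Undoing the 15% decrease: 564.384615 ÷ 0.85 ≈ 663.98 mV.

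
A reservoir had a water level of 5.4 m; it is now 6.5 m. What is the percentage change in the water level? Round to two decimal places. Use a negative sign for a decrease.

Change: 6.5 − 5.4 = 1.1.
Relative to the original: 1.1 ÷ 5.4 ≈ 20.37%.

20.37%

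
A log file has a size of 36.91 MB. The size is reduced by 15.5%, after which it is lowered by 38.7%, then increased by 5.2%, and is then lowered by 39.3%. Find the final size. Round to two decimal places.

Each change multiplies by a factor: 0.845 × 0.613 × 1.052 × 0.607 = 0.33076657354.
36.91 × 0.33076657354 = 12.2085942293614 ≈ 12.21.

12.21 MB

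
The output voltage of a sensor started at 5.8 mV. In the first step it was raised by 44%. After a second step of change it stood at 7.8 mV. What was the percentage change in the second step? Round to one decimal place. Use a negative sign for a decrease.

After the first step: 5.8 × 1.44 = 8.352.
Second-step multiplier: 7.8 ÷ 8.352 ≈ 0.93391.
That is a change of -6.6%.

-6.6%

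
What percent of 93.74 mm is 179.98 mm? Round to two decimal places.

179.98 mm ÷ 93.74 mm ≈ 192.00%.

192.00%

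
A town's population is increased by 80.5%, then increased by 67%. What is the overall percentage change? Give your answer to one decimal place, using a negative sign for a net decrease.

201.4%

An 80.5% increase multiplies by 1.805.
Then a 67% increase: 1.805 × 1.67 = 3.01435.
Overall factor 3.01435, i.e. 201.4%.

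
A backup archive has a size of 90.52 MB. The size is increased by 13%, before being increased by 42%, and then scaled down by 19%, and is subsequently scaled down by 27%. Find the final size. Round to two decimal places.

85.89 MB

Each change multiplies by a factor: 1.13 × 1.42 × 0.81 × 0.73 = 0.94879998.
90.52 × 0.94879998 = 85.8853741896 ≈ 85.89.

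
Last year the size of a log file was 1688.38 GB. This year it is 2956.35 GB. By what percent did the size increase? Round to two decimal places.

Change: 2956.35 − 1688.38 = 1267.97.
Relative to the original: 1267.97 ÷ 1688.38 ≈ 75.10%.
So the size increased by 75.10%.

75.10%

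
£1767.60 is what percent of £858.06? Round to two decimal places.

£1767.60 ÷ £858.06 ≈ 206.00%.

206.00%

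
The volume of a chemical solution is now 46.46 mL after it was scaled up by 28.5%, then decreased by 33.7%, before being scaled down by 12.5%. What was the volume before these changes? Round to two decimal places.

62.32 mL

The overall multiplier applied was 1.285 × 0.663 × 0.875 = 0.745460625.
So the original volume was 46.46 ÷ 0.745460625 ≈ 62.32 mL.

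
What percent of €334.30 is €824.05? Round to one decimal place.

246.5%

€824.05 ÷ €334.30 ≈ 246.5%.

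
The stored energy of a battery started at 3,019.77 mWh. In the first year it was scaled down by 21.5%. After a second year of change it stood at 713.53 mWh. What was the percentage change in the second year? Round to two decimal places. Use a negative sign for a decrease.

-69.90%

After the first year: 3,019.77 × 0.785 = 2370.51945.
Second-year multiplier: 713.53 ÷ 2370.51945 ≈ 0.301002.
That is a change of -69.90%.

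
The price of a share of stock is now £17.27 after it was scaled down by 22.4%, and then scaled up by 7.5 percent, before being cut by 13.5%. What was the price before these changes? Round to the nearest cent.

Undoing the 13.5% decrease: £17.27 ÷ 0.865 ≈ £19.965318.
Undoing the 7.5% increase: £19.965318 ÷ 1.075 ≈ £18.572389.
Undoing the 22.4% decrease: £18.572389 ÷ 0.776 ≈ £23.93.

£23.93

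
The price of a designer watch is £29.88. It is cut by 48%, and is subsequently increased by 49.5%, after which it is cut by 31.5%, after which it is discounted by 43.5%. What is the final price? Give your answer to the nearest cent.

£8.99

Apply the 48% decrease: £29.88 × 0.52 = £15.5376.
After the 49.5% increase: £15.5376 × 1.495 = £23.228712.
After the 31.5% decrease: £23.228712 × 0.685 = £15.91166772.
After the 43.5% decrease: £15.91166772 × 0.565 = £8.9900922618 ≈ £8.99.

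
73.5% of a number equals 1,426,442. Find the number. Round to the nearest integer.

1,940,737

1,426,442 ÷ 0.735 ≈ 1,940,737.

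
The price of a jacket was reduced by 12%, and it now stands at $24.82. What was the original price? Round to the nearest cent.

The overall multiplier applied was 0.88.
So the original price was $24.82 ÷ 0.88 ≈ $28.20.

$28.20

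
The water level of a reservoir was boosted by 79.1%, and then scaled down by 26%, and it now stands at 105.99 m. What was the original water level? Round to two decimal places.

The overall multiplier applied was 1.791 × 0.74 = 1.32534.
So the original water level was 105.99 ÷ 1.32534 ≈ 79.97 m.

79.97 m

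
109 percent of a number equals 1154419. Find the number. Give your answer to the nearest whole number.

1059100

1154419 ÷ 1.09 = 1059100.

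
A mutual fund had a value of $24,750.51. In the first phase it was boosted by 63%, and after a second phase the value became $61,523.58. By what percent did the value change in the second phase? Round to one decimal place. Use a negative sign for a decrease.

52.5%

After the first phase: $24,750.51 × 1.63 = $40343.3313.
Second-phase multiplier: $61,523.58 ÷ $40343.3313 ≈ 1.525.
That is a change of 52.5%.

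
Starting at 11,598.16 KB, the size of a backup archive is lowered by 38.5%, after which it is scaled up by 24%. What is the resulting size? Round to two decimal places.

8,844.76 KB

Apply the 38.5% decrease: 11,598.16 × 0.615 = 7132.8684.
24% increase: 7132.8684 × 1.24 = 8844.756816 ≈ 8,844.76.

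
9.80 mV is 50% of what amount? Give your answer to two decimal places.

19.60 mV

9.80 mV ÷ 0.5 = 19.60 mV.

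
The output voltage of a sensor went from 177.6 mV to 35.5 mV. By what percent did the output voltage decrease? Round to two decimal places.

Change: 35.5 − 177.6 = -142.1.
Relative to the original: -142.1 ÷ 177.6 ≈ -80.01%.
So the output voltage decreased by 80.01%.

80.01%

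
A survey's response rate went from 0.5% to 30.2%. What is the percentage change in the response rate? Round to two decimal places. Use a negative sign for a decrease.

The change is 30.2 − 0.5 = 29.7 percentage points.
Relative to the original 0.5%, that is 29.7 ÷ 0.5 = 5940.00%.

5940.00%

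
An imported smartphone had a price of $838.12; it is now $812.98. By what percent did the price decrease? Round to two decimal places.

3.00%

Change: $812.98 − $838.12 = -$25.14.
Relative to the original: -$25.14 ÷ $838.12 ≈ -3.00%.
So the price decreased by 3.00%.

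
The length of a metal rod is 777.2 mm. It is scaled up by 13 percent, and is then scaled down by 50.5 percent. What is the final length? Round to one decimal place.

434.7 mm

After the 13% increase: 777.2 × 1.13 = 878.236.
50.5% decrease: 878.236 × 0.495 = 434.72682 ≈ 434.7.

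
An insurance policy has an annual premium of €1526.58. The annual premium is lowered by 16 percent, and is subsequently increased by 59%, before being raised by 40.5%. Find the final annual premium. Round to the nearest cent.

Apply the 16% decrease: €1526.58 × 0.84 = €1282.3272.
59% increase: €1282.3272 × 1.59 = €2038.900248.
After the 40.5% increase: €2038.900248 × 1.405 = €2864.65484844 ≈ €2864.65.

€2864.65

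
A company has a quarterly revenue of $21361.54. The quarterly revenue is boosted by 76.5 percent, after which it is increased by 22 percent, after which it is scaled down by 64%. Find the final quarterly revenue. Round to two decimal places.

Each change multiplies by a factor: 1.765 × 1.22 × 0.36 = 0.775188.
$21361.54 × 0.775188 = $16559.20946952 ≈ $16559.21.

$16559.21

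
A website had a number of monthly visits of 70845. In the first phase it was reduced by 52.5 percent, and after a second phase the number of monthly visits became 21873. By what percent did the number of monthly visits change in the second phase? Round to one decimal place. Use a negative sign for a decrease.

-35.0%

After the first phase: 70845 × 0.475 = 33651.375.
Second-phase multiplier: 21873 ÷ 33651.375 ≈ 0.64999.
That is a change of -35.0%.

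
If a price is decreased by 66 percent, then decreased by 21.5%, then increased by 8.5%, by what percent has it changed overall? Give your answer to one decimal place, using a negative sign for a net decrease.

The combined multiplier is 0.34 × 0.785 × 1.085 = 0.2895865.
That corresponds to a decrease of 71.0%.

-71.0%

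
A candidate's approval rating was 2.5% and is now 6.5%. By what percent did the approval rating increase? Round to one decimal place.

The change is 6.5 − 2.5 = 4.0 percentage points.
Relative to the original 2.5%, that is 4.0 ÷ 2.5 = 160.0%.
So the approval rating rose by 160.0%.

160.0%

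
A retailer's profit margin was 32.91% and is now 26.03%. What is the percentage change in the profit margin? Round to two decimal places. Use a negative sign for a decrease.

-20.91%

The change is 26.03 − 32.91 = -6.88 percentage points.
Relative to the original 32.91%, that is -6.88 ÷ 32.91 ≈ -20.91%.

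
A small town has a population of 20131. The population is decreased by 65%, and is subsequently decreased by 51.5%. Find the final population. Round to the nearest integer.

After the 65% decrease: 20131 × 0.35 = 7045.85.
51.5% decrease: 7045.85 × 0.485 = 3417.23725 ≈ 3417.

3417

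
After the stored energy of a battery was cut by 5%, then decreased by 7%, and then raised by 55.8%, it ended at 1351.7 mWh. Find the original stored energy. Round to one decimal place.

982.0 mWh

The overall multiplier applied was 0.95 × 0.93 × 1.558 = 1.376493.
So the original stored energy was 1351.7 ÷ 1.376493 ≈ 982.0 mWh.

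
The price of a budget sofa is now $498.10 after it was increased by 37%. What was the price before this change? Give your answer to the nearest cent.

The overall multiplier applied was 1.37.
So the original price was $498.10 ÷ 1.37 ≈ $363.58.

$363.58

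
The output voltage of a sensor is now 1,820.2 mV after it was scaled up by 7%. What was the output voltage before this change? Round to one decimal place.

The overall multiplier applied was 1.07.
So the original output voltage was 1,820.2 ÷ 1.07 ≈ 1,701.1 mV.

1,701.1 mV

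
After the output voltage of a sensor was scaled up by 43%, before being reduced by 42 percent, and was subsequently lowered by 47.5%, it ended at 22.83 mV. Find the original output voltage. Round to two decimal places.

Undoing the 47.5% decrease: 22.83 ÷ 0.525 ≈ 43.485714.
Undoing the 42% decrease: 43.485714 ÷ 0.58 ≈ 74.975369.
Undoing the 43% increase: 74.975369 ÷ 1.43 ≈ 52.43 mV.

52.43 mV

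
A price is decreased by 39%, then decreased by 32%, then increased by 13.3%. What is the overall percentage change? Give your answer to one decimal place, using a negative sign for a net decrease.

-53.0%

A 39% decrease multiplies by 0.61.
Then a 32% decrease: 0.61 × 0.68 = 0.4148.
Then a 13.3% increase: 0.4148 × 1.133 = 0.4699684.
Overall factor 0.4699684, i.e. -53.0%.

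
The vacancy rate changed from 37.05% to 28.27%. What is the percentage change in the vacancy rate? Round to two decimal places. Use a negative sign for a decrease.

The change is 28.27 − 37.05 = -8.78 percentage points.
Relative to the original 37.05%, that is -8.78 ÷ 37.05 ≈ -23.70%.

-23.70%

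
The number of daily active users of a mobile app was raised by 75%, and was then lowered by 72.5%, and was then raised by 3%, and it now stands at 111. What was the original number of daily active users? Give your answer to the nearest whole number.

224

Undoing the 3% increase: 111 ÷ 1.03 ≈ 107.76699.
Undoing the 72.5% decrease: 107.76699 ÷ 0.275 ≈ 391.879964.
Undoing the 75% increase: 391.879964 ÷ 1.75 ≈ 224.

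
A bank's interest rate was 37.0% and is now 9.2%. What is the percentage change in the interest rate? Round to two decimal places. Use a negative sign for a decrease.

-75.14%

The change is 9.2 − 37.0 = -27.8 percentage points.
Relative to the original 37.0%, that is -27.8 ÷ 37.0 ≈ -75.14%.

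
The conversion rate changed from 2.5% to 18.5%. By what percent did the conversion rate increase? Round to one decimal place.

640.0%

The change is 18.5 − 2.5 = 16.0 percentage points.
Relative to the original 2.5%, that is 16.0 ÷ 2.5 = 640.0%.
So the conversion rate rose by 640.0%.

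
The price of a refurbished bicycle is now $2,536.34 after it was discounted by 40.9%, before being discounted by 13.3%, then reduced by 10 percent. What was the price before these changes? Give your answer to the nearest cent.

Undoing the 10% decrease: $2,536.34 ÷ 0.9 ≈ $2818.155556.
Undoing the 13.3% decrease: $2818.155556 ÷ 0.867 ≈ $3250.467769.
Undoing the 40.9% decrease: $3250.467769 ÷ 0.591 ≈ $5,499.95.

$5,499.95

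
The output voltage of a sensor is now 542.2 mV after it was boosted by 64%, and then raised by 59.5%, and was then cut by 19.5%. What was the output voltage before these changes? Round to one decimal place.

257.5 mV

Undoing the 19.5% decrease: 542.2 ÷ 0.805 ≈ 673.540373.
Undoing the 59.5% increase: 673.540373 ÷ 1.595 ≈ 422.282366.
Undoing the 64% increase: 422.282366 ÷ 1.64 ≈ 257.5 mV.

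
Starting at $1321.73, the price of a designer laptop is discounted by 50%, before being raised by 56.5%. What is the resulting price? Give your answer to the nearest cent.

$1034.25

After the 50% decrease: $1321.73 × 0.5 = $660.865.
Apply the 56.5% increase: $660.865 × 1.565 = $1034.253725 ≈ $1034.25.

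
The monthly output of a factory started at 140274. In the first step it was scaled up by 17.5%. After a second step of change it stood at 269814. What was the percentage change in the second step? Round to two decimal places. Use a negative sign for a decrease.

63.70%

After the first step: 140274 × 1.175 = 164821.95.
Second-step multiplier: 269814 ÷ 164821.95 ≈ 1.637003.
That is a change of 63.70%.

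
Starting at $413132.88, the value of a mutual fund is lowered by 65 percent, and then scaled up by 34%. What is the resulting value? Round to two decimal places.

$193759.32

Each change multiplies by a factor: 0.35 × 1.34 = 0.469.
$413132.88 × 0.469 = $193759.32072 ≈ $193759.32.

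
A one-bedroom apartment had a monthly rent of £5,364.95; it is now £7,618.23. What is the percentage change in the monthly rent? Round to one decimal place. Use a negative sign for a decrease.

Change: £7,618.23 − £5,364.95 = £2,253.28.
Relative to the original: £2,253.28 ÷ £5,364.95 ≈ 42.0%.

42.0%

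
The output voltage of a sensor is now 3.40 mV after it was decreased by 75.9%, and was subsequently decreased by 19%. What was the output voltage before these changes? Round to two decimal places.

The overall multiplier applied was 0.241 × 0.81 = 0.19521.
So the original output voltage was 3.40 ÷ 0.19521 ≈ 17.42 mV.

17.42 mV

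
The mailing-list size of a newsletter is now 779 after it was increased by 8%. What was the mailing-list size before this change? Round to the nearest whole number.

The overall multiplier applied was 1.08.
So the original mailing-list size was 779 ÷ 1.08 ≈ 721.

721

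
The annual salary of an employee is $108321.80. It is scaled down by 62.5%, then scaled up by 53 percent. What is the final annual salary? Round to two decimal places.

$62149.63

62.5% decrease: $108321.80 × 0.375 = $40620.675.
Apply the 53% increase: $40620.675 × 1.53 = $62149.63275 ≈ $62149.63.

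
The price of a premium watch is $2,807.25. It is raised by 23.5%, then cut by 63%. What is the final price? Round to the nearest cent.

Each change multiplies by a factor: 1.235 × 0.37 = 0.45695.
$2,807.25 × 0.45695 = $1282.7728875 ≈ $1,282.77.

$1,282.77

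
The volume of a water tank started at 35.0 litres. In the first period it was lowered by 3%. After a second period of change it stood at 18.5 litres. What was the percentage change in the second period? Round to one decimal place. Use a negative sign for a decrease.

After the first period: 35.0 × 0.97 = 33.95.
Second-period multiplier: 18.5 ÷ 33.95 ≈ 0.54492.
That is a change of -45.5%.

-45.5%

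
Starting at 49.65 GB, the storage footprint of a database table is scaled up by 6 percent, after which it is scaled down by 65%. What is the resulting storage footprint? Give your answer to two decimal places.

6% increase: 49.65 × 1.06 = 52.629.
After the 65% decrease: 52.629 × 0.35 = 18.42015 ≈ 18.42.

18.42 GB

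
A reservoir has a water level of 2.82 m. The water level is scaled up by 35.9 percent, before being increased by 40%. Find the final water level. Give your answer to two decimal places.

Each change multiplies by a factor: 1.359 × 1.4 = 1.9026.
2.82 × 1.9026 = 5.365332 ≈ 5.37.

5.37 m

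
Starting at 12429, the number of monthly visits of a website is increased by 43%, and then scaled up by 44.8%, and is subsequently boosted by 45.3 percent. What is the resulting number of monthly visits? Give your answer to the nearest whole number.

Apply the 43% increase: 12429 × 1.43 = 17773.47.
After the 44.8% increase: 17773.47 × 1.448 = 25735.98456.
Apply the 45.3% increase: 25735.98456 × 1.453 = 37394.38556568 ≈ 37394.

37394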